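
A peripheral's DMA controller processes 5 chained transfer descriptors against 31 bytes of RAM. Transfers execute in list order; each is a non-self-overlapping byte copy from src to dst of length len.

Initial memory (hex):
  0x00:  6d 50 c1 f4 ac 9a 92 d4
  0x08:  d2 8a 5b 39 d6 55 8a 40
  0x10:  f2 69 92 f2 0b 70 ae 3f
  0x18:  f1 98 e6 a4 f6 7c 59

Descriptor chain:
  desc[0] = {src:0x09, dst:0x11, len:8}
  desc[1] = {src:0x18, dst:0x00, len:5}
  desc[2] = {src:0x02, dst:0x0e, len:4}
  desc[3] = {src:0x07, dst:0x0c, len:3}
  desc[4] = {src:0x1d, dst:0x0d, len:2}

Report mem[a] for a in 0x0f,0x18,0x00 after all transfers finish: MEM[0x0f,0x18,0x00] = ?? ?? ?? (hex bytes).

MEM[0x0f,0x18,0x00] = a4 f2 f2

  after D0: wrote 8B at 0x11 = 8a5b39d6558a40f2
  after D1: wrote 5B at 0x00 = f298e6a4f6
  after D2: wrote 4B at 0x0e = e6a4f69a
  after D3: wrote 3B at 0x0c = d4d28a
  after D4: wrote 2B at 0x0d = 7c59
query mem[0x0f]=0xa4, mem[0x18]=0xf2, mem[0x00]=0xf2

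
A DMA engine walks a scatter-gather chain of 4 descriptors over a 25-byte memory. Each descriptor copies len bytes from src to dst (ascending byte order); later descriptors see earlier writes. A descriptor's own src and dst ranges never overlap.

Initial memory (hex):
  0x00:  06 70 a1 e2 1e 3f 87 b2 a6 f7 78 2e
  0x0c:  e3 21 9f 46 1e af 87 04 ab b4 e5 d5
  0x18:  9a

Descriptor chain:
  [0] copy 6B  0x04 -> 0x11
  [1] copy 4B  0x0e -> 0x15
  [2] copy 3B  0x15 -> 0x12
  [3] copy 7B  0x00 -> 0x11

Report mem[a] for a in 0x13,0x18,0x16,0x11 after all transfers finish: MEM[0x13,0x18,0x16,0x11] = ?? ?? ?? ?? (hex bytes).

[0] 0x04->0x11 len=6 : 1e 3f 87 b2 a6 f7
[1] 0x0e->0x15 len=4 : 9f 46 1e 1e
[2] 0x15->0x12 len=3 : 9f 46 1e
[3] 0x00->0x11 len=7 : 06 70 a1 e2 1e 3f 87
query mem[0x13]=0xa1, mem[0x18]=0x1e, mem[0x16]=0x3f, mem[0x11]=0x06

MEM[0x13,0x18,0x16,0x11] = a1 1e 3f 06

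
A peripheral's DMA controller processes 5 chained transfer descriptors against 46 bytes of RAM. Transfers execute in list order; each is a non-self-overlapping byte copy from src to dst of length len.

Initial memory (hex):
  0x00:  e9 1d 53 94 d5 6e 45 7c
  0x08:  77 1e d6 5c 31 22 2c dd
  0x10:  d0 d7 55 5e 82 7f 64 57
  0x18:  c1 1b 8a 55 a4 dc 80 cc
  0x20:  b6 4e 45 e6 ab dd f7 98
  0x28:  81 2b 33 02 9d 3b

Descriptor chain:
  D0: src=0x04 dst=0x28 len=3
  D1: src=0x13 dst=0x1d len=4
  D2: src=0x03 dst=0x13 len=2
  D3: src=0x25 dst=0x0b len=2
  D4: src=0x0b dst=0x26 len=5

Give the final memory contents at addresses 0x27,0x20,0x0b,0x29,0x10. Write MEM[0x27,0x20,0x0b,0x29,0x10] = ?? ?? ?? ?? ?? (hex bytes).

#0 dst[0x28+3] := {0xd5,0x6e,0x45}
#1 dst[0x1d+4] := {0x5e,0x82,0x7f,0x64}
#2 dst[0x13+2] := {0x94,0xd5}
#3 dst[0x0b+2] := {0xdd,0xf7}
#4 dst[0x26+5] := {0xdd,0xf7,0x22,0x2c,0xdd}
query mem[0x27]=0xf7, mem[0x20]=0x64, mem[0x0b]=0xdd, mem[0x29]=0x2c, mem[0x10]=0xd0

MEM[0x27,0x20,0x0b,0x29,0x10] = f7 64 dd 2c d0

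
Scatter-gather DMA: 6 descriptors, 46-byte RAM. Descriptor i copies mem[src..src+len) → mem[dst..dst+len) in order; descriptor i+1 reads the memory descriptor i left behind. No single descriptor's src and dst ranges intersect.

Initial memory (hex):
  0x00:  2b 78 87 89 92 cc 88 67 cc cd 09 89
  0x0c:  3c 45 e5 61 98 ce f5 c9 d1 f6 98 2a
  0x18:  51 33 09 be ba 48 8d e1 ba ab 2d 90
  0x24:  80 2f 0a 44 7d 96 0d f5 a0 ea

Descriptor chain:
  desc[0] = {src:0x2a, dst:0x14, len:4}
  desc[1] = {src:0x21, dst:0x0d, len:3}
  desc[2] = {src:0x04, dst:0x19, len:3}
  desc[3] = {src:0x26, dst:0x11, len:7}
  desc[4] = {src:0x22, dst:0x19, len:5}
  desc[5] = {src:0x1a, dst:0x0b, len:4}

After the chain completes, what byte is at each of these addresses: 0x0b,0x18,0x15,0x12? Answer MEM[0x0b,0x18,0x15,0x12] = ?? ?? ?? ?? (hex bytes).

#0 dst[0x14+4] := {0x0d,0xf5,0xa0,0xea}
#1 dst[0x0d+3] := {0xab,0x2d,0x90}
#2 dst[0x19+3] := {0x92,0xcc,0x88}
#3 dst[0x11+7] := {0x0a,0x44,0x7d,0x96,0x0d,0xf5,0xa0}
#4 dst[0x19+5] := {0x2d,0x90,0x80,0x2f,0x0a}
#5 dst[0x0b+4] := {0x90,0x80,0x2f,0x0a}
query mem[0x0b]=0x90, mem[0x18]=0x51, mem[0x15]=0x0d, mem[0x12]=0x44

MEM[0x0b,0x18,0x15,0x12] = 90 51 0d 44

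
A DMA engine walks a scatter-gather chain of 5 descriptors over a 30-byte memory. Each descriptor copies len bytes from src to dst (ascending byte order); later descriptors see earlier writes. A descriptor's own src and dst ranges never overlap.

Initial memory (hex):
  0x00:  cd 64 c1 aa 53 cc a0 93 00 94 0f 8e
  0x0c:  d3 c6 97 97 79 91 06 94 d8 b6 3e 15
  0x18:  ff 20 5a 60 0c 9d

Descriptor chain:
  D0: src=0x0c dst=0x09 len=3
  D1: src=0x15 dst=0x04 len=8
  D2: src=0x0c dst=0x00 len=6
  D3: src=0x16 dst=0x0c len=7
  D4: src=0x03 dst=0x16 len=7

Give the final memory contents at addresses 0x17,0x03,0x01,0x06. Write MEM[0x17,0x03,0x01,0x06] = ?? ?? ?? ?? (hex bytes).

MEM[0x17,0x03,0x01,0x06] = 79 97 c6 15

#0 dst[0x09+3] := {0xd3,0xc6,0x97}
#1 dst[0x04+8] := {0xb6,0x3e,0x15,0xff,0x20,0x5a,0x60,0x0c}
#2 dst[0x00+6] := {0xd3,0xc6,0x97,0x97,0x79,0x91}
#3 dst[0x0c+7] := {0x3e,0x15,0xff,0x20,0x5a,0x60,0x0c}
#4 dst[0x16+7] := {0x97,0x79,0x91,0x15,0xff,0x20,0x5a}
query mem[0x17]=0x79, mem[0x03]=0x97, mem[0x01]=0xc6, mem[0x06]=0x15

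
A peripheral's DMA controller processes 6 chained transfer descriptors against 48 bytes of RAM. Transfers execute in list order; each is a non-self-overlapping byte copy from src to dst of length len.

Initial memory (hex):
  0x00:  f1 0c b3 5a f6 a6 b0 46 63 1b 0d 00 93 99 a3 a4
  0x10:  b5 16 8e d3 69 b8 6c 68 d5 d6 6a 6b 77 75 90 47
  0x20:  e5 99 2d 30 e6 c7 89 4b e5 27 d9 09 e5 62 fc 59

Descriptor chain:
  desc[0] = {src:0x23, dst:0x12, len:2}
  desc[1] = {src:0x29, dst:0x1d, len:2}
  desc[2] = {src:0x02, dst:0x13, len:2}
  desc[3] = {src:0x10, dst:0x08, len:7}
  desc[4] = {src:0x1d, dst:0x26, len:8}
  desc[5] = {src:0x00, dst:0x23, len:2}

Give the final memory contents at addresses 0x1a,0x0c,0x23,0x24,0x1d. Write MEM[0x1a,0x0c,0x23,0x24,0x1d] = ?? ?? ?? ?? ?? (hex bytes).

#0 dst[0x12+2] := {0x30,0xe6}
#1 dst[0x1d+2] := {0x27,0xd9}
#2 dst[0x13+2] := {0xb3,0x5a}
#3 dst[0x08+7] := {0xb5,0x16,0x30,0xb3,0x5a,0xb8,0x6c}
#4 dst[0x26+8] := {0x27,0xd9,0x47,0xe5,0x99,0x2d,0x30,0xe6}
#5 dst[0x23+2] := {0xf1,0x0c}
query mem[0x1a]=0x6a, mem[0x0c]=0x5a, mem[0x23]=0xf1, mem[0x24]=0x0c, mem[0x1d]=0x27

MEM[0x1a,0x0c,0x23,0x24,0x1d] = 6a 5a f1 0c 27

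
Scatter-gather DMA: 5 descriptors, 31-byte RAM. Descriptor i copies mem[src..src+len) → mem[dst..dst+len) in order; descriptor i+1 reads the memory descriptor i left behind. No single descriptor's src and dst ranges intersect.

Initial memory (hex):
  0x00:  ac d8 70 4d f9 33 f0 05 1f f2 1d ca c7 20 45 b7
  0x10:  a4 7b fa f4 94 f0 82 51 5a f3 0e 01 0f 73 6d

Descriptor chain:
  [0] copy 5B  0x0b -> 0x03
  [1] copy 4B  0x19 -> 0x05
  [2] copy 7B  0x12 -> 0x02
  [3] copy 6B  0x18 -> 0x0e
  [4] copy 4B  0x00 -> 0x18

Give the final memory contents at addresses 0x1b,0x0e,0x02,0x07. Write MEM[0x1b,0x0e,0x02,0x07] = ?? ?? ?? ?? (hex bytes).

MEM[0x1b,0x0e,0x02,0x07] = f4 5a fa 51

[0] 0x0b->0x03 len=5 : ca c7 20 45 b7
[1] 0x19->0x05 len=4 : f3 0e 01 0f
[2] 0x12->0x02 len=7 : fa f4 94 f0 82 51 5a
[3] 0x18->0x0e len=6 : 5a f3 0e 01 0f 73
[4] 0x00->0x18 len=4 : ac d8 fa f4
query mem[0x1b]=0xf4, mem[0x0e]=0x5a, mem[0x02]=0xfa, mem[0x07]=0x51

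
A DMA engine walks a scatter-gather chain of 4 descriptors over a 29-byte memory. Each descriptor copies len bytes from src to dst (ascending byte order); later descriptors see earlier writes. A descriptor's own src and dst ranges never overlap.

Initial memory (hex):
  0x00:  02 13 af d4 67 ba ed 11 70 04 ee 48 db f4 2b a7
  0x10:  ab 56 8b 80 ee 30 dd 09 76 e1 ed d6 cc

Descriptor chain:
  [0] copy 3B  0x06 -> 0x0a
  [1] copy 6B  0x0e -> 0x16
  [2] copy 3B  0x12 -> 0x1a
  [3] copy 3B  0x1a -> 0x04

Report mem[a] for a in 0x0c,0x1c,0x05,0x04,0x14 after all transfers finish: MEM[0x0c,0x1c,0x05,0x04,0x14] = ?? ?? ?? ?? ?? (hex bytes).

  after D0: wrote 3B at 0x0a = ed1170
  after D1: wrote 6B at 0x16 = 2ba7ab568b80
  after D2: wrote 3B at 0x1a = 8b80ee
  after D3: wrote 3B at 0x04 = 8b80ee
query mem[0x0c]=0x70, mem[0x1c]=0xee, mem[0x05]=0x80, mem[0x04]=0x8b, mem[0x14]=0xee

MEM[0x0c,0x1c,0x05,0x04,0x14] = 70 ee 80 8b ee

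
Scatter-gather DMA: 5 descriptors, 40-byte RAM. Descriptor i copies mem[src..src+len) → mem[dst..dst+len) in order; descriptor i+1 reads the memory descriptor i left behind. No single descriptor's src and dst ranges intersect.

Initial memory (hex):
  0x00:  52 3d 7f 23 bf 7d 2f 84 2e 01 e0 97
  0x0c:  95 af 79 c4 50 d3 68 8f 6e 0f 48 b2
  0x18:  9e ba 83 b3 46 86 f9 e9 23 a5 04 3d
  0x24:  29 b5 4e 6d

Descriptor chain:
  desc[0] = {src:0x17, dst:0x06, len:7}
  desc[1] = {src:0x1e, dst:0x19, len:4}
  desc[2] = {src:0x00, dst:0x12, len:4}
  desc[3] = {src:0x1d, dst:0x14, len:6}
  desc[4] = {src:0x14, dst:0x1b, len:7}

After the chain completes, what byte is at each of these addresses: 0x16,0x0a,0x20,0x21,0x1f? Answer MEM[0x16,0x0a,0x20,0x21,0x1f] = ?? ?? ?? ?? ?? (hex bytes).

#0 dst[0x06+7] := {0xb2,0x9e,0xba,0x83,0xb3,0x46,0x86}
#1 dst[0x19+4] := {0xf9,0xe9,0x23,0xa5}
#2 dst[0x12+4] := {0x52,0x3d,0x7f,0x23}
#3 dst[0x14+6] := {0x86,0xf9,0xe9,0x23,0xa5,0x04}
#4 dst[0x1b+7] := {0x86,0xf9,0xe9,0x23,0xa5,0x04,0xe9}
query mem[0x16]=0xe9, mem[0x0a]=0xb3, mem[0x20]=0x04, mem[0x21]=0xe9, mem[0x1f]=0xa5

MEM[0x16,0x0a,0x20,0x21,0x1f] = e9 b3 04 e9 a5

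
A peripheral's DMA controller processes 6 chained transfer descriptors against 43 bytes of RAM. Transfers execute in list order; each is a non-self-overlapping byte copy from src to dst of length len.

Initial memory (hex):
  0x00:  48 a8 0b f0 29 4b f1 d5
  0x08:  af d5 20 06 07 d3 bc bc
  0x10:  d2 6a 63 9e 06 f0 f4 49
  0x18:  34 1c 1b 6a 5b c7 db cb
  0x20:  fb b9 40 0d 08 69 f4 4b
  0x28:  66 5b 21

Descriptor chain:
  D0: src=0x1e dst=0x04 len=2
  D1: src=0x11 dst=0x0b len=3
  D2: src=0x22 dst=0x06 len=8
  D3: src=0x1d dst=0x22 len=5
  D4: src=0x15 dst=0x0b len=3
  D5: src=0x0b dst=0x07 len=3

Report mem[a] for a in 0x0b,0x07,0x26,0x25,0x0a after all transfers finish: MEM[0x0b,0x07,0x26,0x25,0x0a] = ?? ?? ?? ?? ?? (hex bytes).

[0] 0x1e->0x04 len=2 : db cb
[1] 0x11->0x0b len=3 : 6a 63 9e
[2] 0x22->0x06 len=8 : 40 0d 08 69 f4 4b 66 5b
[3] 0x1d->0x22 len=5 : c7 db cb fb b9
[4] 0x15->0x0b len=3 : f0 f4 49
[5] 0x0b->0x07 len=3 : f0 f4 49
query mem[0x0b]=0xf0, mem[0x07]=0xf0, mem[0x26]=0xb9, mem[0x25]=0xfb, mem[0x0a]=0xf4

MEM[0x0b,0x07,0x26,0x25,0x0a] = f0 f0 b9 fb f4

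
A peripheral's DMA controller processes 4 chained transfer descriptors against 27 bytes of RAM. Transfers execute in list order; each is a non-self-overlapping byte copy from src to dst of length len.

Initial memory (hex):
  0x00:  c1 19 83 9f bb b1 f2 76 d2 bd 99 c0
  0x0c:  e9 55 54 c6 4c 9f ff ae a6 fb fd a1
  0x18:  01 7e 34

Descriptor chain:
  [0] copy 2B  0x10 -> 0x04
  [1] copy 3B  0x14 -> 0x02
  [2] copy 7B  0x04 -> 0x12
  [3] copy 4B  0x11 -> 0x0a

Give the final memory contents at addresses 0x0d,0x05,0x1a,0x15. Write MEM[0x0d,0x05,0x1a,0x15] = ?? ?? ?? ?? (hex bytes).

[0] 0x10->0x04 len=2 : 4c 9f
[1] 0x14->0x02 len=3 : a6 fb fd
[2] 0x04->0x12 len=7 : fd 9f f2 76 d2 bd 99
[3] 0x11->0x0a len=4 : 9f fd 9f f2
query mem[0x0d]=0xf2, mem[0x05]=0x9f, mem[0x1a]=0x34, mem[0x15]=0x76

MEM[0x0d,0x05,0x1a,0x15] = f2 9f 34 76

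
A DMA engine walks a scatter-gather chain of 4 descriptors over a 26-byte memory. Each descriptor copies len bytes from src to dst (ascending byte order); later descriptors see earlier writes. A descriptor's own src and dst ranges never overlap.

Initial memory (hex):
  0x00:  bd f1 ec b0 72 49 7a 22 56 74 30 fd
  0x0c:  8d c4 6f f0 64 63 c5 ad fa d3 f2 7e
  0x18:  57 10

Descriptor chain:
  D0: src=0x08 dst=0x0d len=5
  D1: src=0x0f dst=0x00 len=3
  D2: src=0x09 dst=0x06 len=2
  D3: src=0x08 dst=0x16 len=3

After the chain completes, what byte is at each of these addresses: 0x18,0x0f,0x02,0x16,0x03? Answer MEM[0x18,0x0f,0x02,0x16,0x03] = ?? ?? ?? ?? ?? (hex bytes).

MEM[0x18,0x0f,0x02,0x16,0x03] = 30 30 8d 56 b0

D0: mem[0x0d..0x11] <- [56 74 30 fd 8d]
D1: mem[0x00..0x02] <- [30 fd 8d]
D2: mem[0x06..0x07] <- [74 30]
D3: mem[0x16..0x18] <- [56 74 30]
query mem[0x18]=0x30, mem[0x0f]=0x30, mem[0x02]=0x8d, mem[0x16]=0x56, mem[0x03]=0xb0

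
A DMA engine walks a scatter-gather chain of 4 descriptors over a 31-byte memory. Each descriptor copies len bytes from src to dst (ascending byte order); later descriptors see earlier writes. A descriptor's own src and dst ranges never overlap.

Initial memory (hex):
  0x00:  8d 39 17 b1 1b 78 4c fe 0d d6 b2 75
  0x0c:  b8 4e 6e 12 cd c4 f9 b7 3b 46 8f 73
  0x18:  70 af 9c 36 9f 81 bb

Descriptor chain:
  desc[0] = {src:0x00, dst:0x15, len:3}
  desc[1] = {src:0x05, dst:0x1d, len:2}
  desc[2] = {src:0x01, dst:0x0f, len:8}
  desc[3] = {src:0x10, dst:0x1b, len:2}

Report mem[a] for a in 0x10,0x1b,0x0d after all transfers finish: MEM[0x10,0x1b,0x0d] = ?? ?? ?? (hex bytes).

MEM[0x10,0x1b,0x0d] = 17 17 4e

[0] 0x00->0x15 len=3 : 8d 39 17
[1] 0x05->0x1d len=2 : 78 4c
[2] 0x01->0x0f len=8 : 39 17 b1 1b 78 4c fe 0d
[3] 0x10->0x1b len=2 : 17 b1
query mem[0x10]=0x17, mem[0x1b]=0x17, mem[0x0d]=0x4e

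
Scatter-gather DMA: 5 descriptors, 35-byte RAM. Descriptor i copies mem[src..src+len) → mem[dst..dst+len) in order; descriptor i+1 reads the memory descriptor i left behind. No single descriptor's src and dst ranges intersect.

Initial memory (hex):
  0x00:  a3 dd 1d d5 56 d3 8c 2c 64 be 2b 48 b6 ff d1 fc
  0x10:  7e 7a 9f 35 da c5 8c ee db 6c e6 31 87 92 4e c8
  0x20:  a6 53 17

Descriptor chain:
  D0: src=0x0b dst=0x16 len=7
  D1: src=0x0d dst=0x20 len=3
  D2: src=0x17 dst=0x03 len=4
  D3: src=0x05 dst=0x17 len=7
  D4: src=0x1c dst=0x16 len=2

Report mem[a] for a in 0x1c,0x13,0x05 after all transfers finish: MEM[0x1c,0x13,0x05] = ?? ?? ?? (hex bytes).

  after D0: wrote 7B at 0x16 = 48b6ffd1fc7e7a
  after D1: wrote 3B at 0x20 = ffd1fc
  after D2: wrote 4B at 0x03 = b6ffd1fc
  after D3: wrote 7B at 0x17 = d1fc2c64be2b48
  after D4: wrote 2B at 0x16 = 2b48
query mem[0x1c]=0x2b, mem[0x13]=0x35, mem[0x05]=0xd1

MEM[0x1c,0x13,0x05] = 2b 35 d1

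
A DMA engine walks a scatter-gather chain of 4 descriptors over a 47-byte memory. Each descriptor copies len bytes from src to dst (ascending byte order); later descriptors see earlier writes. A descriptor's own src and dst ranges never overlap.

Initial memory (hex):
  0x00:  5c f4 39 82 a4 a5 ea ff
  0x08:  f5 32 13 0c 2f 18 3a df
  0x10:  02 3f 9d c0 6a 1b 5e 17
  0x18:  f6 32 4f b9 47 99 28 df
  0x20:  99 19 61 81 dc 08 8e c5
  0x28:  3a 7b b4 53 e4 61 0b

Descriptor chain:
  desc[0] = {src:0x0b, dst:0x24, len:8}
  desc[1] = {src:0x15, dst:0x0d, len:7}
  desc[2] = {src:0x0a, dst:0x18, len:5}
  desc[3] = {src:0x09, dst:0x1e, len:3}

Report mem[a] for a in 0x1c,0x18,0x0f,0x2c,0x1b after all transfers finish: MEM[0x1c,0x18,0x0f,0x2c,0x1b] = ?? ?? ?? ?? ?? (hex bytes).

  after D0: wrote 8B at 0x24 = 0c2f183adf023f9d
  after D1: wrote 7B at 0x0d = 1b5e17f6324fb9
  after D2: wrote 5B at 0x18 = 130c2f1b5e
  after D3: wrote 3B at 0x1e = 32130c
query mem[0x1c]=0x5e, mem[0x18]=0x13, mem[0x0f]=0x17, mem[0x2c]=0xe4, mem[0x1b]=0x1b

MEM[0x1c,0x18,0x0f,0x2c,0x1b] = 5e 13 17 e4 1b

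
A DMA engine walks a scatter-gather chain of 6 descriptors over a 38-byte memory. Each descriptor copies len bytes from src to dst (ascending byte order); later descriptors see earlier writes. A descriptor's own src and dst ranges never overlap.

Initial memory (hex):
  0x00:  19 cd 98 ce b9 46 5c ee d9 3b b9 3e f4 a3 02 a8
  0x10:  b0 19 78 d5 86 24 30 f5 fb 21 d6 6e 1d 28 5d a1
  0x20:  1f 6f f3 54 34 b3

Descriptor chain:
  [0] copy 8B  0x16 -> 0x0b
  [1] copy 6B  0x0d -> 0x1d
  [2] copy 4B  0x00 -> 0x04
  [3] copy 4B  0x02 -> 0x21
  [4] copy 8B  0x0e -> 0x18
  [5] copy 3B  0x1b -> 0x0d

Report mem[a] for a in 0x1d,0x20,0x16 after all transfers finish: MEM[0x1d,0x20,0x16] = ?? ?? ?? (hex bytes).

MEM[0x1d,0x20,0x16] = d5 6e 30

#0 dst[0x0b+8] := {0x30,0xf5,0xfb,0x21,0xd6,0x6e,0x1d,0x28}
#1 dst[0x1d+6] := {0xfb,0x21,0xd6,0x6e,0x1d,0x28}
#2 dst[0x04+4] := {0x19,0xcd,0x98,0xce}
#3 dst[0x21+4] := {0x98,0xce,0x19,0xcd}
#4 dst[0x18+8] := {0x21,0xd6,0x6e,0x1d,0x28,0xd5,0x86,0x24}
#5 dst[0x0d+3] := {0x1d,0x28,0xd5}
query mem[0x1d]=0xd5, mem[0x20]=0x6e, mem[0x16]=0x30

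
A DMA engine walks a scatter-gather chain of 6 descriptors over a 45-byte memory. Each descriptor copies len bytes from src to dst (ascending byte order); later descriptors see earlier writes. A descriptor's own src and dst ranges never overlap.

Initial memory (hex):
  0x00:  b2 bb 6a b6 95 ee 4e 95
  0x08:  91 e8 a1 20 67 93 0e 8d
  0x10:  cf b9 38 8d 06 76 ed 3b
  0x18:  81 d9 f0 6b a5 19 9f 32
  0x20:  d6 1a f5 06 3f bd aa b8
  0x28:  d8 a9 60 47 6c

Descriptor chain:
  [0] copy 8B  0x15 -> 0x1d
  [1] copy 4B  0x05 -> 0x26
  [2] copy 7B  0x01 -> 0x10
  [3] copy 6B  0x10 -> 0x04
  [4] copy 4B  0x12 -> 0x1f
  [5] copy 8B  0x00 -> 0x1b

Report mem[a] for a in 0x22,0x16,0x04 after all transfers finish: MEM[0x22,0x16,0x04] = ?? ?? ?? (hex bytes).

MEM[0x22,0x16,0x04] = 95 95 bb

[0] 0x15->0x1d len=8 : 76 ed 3b 81 d9 f0 6b a5
[1] 0x05->0x26 len=4 : ee 4e 95 91
[2] 0x01->0x10 len=7 : bb 6a b6 95 ee 4e 95
[3] 0x10->0x04 len=6 : bb 6a b6 95 ee 4e
[4] 0x12->0x1f len=4 : b6 95 ee 4e
[5] 0x00->0x1b len=8 : b2 bb 6a b6 bb 6a b6 95
query mem[0x22]=0x95, mem[0x16]=0x95, mem[0x04]=0xbb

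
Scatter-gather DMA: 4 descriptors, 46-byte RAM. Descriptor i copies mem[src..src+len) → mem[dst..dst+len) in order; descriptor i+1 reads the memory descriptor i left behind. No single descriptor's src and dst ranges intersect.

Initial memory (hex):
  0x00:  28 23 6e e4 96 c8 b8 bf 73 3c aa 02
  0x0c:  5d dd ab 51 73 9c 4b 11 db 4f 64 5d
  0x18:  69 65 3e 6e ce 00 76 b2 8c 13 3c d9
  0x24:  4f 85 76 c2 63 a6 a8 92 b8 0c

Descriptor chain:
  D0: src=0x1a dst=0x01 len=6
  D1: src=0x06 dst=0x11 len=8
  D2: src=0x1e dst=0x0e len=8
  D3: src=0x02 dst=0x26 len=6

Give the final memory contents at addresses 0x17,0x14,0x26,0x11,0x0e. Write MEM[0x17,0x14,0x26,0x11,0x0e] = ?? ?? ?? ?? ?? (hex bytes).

  after D0: wrote 6B at 0x01 = 3e6ece0076b2
  after D1: wrote 8B at 0x11 = b2bf733caa025ddd
  after D2: wrote 8B at 0x0e = 76b28c133cd94f85
  after D3: wrote 6B at 0x26 = 6ece0076b2bf
query mem[0x17]=0x5d, mem[0x14]=0x4f, mem[0x26]=0x6e, mem[0x11]=0x13, mem[0x0e]=0x76

MEM[0x17,0x14,0x26,0x11,0x0e] = 5d 4f 6e 13 76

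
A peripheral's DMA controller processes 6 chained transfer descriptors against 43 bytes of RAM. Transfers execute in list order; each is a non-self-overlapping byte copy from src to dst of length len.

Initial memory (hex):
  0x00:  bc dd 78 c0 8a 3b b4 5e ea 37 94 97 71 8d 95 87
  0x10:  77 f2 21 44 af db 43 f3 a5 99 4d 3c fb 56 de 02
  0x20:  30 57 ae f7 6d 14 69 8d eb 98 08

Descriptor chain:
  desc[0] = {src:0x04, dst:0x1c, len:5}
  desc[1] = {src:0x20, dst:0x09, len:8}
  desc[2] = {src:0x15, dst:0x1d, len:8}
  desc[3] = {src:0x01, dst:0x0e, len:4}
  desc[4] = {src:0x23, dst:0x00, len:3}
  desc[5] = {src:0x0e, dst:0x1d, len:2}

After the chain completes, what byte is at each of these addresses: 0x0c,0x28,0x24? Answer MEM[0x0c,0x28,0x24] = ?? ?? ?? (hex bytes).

MEM[0x0c,0x28,0x24] = f7 eb 8a

#0 dst[0x1c+5] := {0x8a,0x3b,0xb4,0x5e,0xea}
#1 dst[0x09+8] := {0xea,0x57,0xae,0xf7,0x6d,0x14,0x69,0x8d}
#2 dst[0x1d+8] := {0xdb,0x43,0xf3,0xa5,0x99,0x4d,0x3c,0x8a}
#3 dst[0x0e+4] := {0xdd,0x78,0xc0,0x8a}
#4 dst[0x00+3] := {0x3c,0x8a,0x14}
#5 dst[0x1d+2] := {0xdd,0x78}
query mem[0x0c]=0xf7, mem[0x28]=0xeb, mem[0x24]=0x8a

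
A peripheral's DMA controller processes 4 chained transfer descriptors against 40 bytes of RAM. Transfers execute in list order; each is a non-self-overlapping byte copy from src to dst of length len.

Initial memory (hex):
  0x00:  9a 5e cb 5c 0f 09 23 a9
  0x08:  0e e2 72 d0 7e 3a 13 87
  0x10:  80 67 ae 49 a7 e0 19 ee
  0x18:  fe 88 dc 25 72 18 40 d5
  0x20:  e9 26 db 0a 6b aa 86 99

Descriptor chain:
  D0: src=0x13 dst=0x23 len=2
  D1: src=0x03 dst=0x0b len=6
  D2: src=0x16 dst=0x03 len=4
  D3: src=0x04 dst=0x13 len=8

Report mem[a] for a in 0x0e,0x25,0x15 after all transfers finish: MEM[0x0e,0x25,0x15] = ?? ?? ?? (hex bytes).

D0: mem[0x23..0x24] <- [49 a7]
D1: mem[0x0b..0x10] <- [5c 0f 09 23 a9 0e]
D2: mem[0x03..0x06] <- [19 ee fe 88]
D3: mem[0x13..0x1a] <- [ee fe 88 a9 0e e2 72 5c]
query mem[0x0e]=0x23, mem[0x25]=0xaa, mem[0x15]=0x88

MEM[0x0e,0x25,0x15] = 23 aa 88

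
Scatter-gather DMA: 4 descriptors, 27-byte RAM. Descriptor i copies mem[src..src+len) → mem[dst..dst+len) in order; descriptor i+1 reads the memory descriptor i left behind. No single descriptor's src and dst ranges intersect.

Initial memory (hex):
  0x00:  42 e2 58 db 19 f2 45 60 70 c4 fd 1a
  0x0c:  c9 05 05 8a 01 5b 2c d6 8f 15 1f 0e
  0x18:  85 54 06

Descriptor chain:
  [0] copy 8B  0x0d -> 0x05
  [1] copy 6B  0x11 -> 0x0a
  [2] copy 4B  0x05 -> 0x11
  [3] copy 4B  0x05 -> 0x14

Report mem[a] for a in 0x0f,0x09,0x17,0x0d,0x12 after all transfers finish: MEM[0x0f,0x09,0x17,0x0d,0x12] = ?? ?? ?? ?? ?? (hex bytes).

#0 dst[0x05+8] := {0x05,0x05,0x8a,0x01,0x5b,0x2c,0xd6,0x8f}
#1 dst[0x0a+6] := {0x5b,0x2c,0xd6,0x8f,0x15,0x1f}
#2 dst[0x11+4] := {0x05,0x05,0x8a,0x01}
#3 dst[0x14+4] := {0x05,0x05,0x8a,0x01}
query mem[0x0f]=0x1f, mem[0x09]=0x5b, mem[0x17]=0x01, mem[0x0d]=0x8f, mem[0x12]=0x05

MEM[0x0f,0x09,0x17,0x0d,0x12] = 1f 5b 01 8f 05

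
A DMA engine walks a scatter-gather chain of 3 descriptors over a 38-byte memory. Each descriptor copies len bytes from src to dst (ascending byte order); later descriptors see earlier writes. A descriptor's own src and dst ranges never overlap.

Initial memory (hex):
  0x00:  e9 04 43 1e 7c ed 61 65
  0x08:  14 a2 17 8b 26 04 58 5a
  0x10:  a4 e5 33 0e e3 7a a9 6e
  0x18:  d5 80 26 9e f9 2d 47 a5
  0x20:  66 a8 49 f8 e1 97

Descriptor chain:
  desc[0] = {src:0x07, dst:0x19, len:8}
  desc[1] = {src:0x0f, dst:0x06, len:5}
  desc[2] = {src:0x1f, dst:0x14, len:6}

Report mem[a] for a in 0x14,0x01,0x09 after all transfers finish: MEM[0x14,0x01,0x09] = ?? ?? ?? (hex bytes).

D0: mem[0x19..0x20] <- [65 14 a2 17 8b 26 04 58]
D1: mem[0x06..0x0a] <- [5a a4 e5 33 0e]
D2: mem[0x14..0x19] <- [04 58 a8 49 f8 e1]
query mem[0x14]=0x04, mem[0x01]=0x04, mem[0x09]=0x33

MEM[0x14,0x01,0x09] = 04 04 33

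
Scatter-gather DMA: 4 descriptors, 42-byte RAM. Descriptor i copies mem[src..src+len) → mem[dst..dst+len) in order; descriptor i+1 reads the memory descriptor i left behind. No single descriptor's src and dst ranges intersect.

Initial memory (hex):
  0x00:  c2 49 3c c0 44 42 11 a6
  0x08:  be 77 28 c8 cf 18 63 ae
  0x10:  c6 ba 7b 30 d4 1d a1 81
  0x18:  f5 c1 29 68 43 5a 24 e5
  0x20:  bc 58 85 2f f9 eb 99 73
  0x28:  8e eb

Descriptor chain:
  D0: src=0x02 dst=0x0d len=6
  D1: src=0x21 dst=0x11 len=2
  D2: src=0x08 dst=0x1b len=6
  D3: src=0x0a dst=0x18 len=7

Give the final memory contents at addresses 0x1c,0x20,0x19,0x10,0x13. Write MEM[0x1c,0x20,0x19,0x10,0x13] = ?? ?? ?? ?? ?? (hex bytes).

MEM[0x1c,0x20,0x19,0x10,0x13] = c0 3c c8 42 30

D0: mem[0x0d..0x12] <- [3c c0 44 42 11 a6]
D1: mem[0x11..0x12] <- [58 85]
D2: mem[0x1b..0x20] <- [be 77 28 c8 cf 3c]
D3: mem[0x18..0x1e] <- [28 c8 cf 3c c0 44 42]
query mem[0x1c]=0xc0, mem[0x20]=0x3c, mem[0x19]=0xc8, mem[0x10]=0x42, mem[0x13]=0x30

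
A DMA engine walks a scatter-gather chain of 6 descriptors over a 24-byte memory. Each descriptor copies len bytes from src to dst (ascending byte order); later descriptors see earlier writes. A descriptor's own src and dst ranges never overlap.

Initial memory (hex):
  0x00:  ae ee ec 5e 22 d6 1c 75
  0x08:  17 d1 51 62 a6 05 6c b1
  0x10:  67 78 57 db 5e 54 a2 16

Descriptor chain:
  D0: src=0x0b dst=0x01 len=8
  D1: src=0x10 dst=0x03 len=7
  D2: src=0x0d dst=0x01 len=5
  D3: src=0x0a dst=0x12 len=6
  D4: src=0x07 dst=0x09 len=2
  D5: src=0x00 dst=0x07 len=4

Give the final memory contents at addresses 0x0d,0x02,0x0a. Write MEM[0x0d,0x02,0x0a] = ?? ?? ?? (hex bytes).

  after D0: wrote 8B at 0x01 = 62a6056cb1677857
  after D1: wrote 7B at 0x03 = 677857db5e54a2
  after D2: wrote 5B at 0x01 = 056cb16778
  after D3: wrote 6B at 0x12 = 5162a6056cb1
  after D4: wrote 2B at 0x09 = 5e54
  after D5: wrote 4B at 0x07 = ae056cb1
query mem[0x0d]=0x05, mem[0x02]=0x6c, mem[0x0a]=0xb1

MEM[0x0d,0x02,0x0a] = 05 6c b1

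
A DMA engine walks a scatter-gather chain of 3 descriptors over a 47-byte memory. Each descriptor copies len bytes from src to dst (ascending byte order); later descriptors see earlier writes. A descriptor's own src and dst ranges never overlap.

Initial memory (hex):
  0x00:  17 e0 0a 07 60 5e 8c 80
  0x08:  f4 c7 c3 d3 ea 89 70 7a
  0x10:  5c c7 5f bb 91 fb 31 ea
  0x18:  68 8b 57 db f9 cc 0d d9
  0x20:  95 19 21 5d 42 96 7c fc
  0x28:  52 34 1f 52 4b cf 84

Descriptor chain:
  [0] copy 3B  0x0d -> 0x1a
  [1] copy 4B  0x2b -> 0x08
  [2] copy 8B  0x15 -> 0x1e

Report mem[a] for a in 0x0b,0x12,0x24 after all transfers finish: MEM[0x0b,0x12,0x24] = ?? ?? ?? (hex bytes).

MEM[0x0b,0x12,0x24] = 84 5f 70

[0] 0x0d->0x1a len=3 : 89 70 7a
[1] 0x2b->0x08 len=4 : 52 4b cf 84
[2] 0x15->0x1e len=8 : fb 31 ea 68 8b 89 70 7a
query mem[0x0b]=0x84, mem[0x12]=0x5f, mem[0x24]=0x70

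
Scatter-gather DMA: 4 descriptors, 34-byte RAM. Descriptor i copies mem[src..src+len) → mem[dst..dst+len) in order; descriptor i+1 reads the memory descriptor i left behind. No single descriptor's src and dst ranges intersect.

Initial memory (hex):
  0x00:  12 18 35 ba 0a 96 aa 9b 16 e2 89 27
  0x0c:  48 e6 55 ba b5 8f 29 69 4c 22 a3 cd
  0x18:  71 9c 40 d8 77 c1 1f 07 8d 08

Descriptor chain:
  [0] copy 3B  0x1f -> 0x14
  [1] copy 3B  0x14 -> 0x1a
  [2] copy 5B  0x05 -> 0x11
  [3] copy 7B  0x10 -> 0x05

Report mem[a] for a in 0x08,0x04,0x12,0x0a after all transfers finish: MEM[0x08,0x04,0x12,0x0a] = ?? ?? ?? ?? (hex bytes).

#0 dst[0x14+3] := {0x07,0x8d,0x08}
#1 dst[0x1a+3] := {0x07,0x8d,0x08}
#2 dst[0x11+5] := {0x96,0xaa,0x9b,0x16,0xe2}
#3 dst[0x05+7] := {0xb5,0x96,0xaa,0x9b,0x16,0xe2,0x08}
query mem[0x08]=0x9b, mem[0x04]=0x0a, mem[0x12]=0xaa, mem[0x0a]=0xe2

MEM[0x08,0x04,0x12,0x0a] = 9b 0a aa e2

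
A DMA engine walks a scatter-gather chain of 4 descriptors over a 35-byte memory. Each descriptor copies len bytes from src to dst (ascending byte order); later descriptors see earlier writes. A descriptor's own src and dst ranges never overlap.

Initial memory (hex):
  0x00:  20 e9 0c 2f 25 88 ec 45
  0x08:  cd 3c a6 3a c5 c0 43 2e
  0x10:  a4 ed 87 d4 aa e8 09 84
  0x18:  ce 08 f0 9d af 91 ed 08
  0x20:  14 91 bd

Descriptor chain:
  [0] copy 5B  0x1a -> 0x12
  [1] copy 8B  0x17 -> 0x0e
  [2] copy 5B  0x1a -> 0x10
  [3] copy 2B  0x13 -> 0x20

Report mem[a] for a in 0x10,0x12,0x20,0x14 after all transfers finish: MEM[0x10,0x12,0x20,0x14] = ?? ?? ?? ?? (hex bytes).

#0 dst[0x12+5] := {0xf0,0x9d,0xaf,0x91,0xed}
#1 dst[0x0e+8] := {0x84,0xce,0x08,0xf0,0x9d,0xaf,0x91,0xed}
#2 dst[0x10+5] := {0xf0,0x9d,0xaf,0x91,0xed}
#3 dst[0x20+2] := {0x91,0xed}
query mem[0x10]=0xf0, mem[0x12]=0xaf, mem[0x20]=0x91, mem[0x14]=0xed

MEM[0x10,0x12,0x20,0x14] = f0 af 91 ed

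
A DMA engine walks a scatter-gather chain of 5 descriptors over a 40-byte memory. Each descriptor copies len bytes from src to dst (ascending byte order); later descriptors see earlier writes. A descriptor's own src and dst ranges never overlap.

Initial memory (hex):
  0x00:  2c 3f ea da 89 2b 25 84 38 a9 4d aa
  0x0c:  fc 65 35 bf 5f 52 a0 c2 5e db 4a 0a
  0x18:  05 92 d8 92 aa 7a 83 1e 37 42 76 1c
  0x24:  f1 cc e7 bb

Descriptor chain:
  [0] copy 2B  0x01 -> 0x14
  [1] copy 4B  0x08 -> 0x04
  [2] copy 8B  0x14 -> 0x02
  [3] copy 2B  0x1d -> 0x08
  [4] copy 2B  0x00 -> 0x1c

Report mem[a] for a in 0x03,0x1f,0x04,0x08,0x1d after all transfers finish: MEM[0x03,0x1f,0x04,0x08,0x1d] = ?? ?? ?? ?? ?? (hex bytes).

#0 dst[0x14+2] := {0x3f,0xea}
#1 dst[0x04+4] := {0x38,0xa9,0x4d,0xaa}
#2 dst[0x02+8] := {0x3f,0xea,0x4a,0x0a,0x05,0x92,0xd8,0x92}
#3 dst[0x08+2] := {0x7a,0x83}
#4 dst[0x1c+2] := {0x2c,0x3f}
query mem[0x03]=0xea, mem[0x1f]=0x1e, mem[0x04]=0x4a, mem[0x08]=0x7a, mem[0x1d]=0x3f

MEM[0x03,0x1f,0x04,0x08,0x1d] = ea 1e 4a 7a 3f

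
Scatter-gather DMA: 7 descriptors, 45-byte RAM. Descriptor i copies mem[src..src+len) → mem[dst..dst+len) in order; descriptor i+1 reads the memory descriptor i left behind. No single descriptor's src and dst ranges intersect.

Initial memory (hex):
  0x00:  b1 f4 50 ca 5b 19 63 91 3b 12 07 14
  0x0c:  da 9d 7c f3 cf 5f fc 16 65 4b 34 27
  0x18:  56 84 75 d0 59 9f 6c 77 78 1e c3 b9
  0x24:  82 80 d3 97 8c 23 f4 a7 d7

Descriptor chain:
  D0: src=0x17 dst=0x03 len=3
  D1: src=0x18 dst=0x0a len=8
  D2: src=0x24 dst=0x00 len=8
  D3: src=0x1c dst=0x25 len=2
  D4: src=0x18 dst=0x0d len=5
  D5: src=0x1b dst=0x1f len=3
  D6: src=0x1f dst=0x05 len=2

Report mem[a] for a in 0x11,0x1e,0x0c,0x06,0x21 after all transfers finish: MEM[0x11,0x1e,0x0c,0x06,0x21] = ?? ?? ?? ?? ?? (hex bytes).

MEM[0x11,0x1e,0x0c,0x06,0x21] = 59 6c 75 59 9f

  after D0: wrote 3B at 0x03 = 275684
  after D1: wrote 8B at 0x0a = 568475d0599f6c77
  after D2: wrote 8B at 0x00 = 8280d3978c23f4a7
  after D3: wrote 2B at 0x25 = 599f
  after D4: wrote 5B at 0x0d = 568475d059
  after D5: wrote 3B at 0x1f = d0599f
  after D6: wrote 2B at 0x05 = d059
query mem[0x11]=0x59, mem[0x1e]=0x6c, mem[0x0c]=0x75, mem[0x06]=0x59, mem[0x21]=0x9f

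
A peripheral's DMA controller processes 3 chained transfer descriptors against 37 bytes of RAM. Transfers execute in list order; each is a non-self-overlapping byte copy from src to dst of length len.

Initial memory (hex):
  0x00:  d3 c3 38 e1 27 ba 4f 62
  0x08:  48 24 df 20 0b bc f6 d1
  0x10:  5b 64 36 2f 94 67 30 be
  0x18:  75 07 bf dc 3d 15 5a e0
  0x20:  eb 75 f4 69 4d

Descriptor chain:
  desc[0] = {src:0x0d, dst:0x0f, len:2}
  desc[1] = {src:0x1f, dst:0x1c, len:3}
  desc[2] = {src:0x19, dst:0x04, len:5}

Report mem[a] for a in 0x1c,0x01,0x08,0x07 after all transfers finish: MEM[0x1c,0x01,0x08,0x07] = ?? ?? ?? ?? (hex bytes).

MEM[0x1c,0x01,0x08,0x07] = e0 c3 eb e0

#0 dst[0x0f+2] := {0xbc,0xf6}
#1 dst[0x1c+3] := {0xe0,0xeb,0x75}
#2 dst[0x04+5] := {0x07,0xbf,0xdc,0xe0,0xeb}
query mem[0x1c]=0xe0, mem[0x01]=0xc3, mem[0x08]=0xeb, mem[0x07]=0xe0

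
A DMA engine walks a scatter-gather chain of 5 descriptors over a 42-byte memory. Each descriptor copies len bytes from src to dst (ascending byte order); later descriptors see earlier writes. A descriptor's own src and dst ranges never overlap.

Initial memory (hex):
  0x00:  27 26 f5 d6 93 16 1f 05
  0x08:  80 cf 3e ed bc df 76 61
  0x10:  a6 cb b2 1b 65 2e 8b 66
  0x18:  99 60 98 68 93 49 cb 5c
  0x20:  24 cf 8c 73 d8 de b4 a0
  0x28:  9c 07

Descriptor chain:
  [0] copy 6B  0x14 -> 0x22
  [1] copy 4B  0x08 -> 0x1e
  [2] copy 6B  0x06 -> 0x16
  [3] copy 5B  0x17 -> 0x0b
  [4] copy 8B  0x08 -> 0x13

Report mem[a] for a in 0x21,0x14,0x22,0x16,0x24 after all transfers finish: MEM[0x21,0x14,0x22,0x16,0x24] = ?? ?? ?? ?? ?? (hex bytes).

D0: mem[0x22..0x27] <- [65 2e 8b 66 99 60]
D1: mem[0x1e..0x21] <- [80 cf 3e ed]
D2: mem[0x16..0x1b] <- [1f 05 80 cf 3e ed]
D3: mem[0x0b..0x0f] <- [05 80 cf 3e ed]
D4: mem[0x13..0x1a] <- [80 cf 3e 05 80 cf 3e ed]
query mem[0x21]=0xed, mem[0x14]=0xcf, mem[0x22]=0x65, mem[0x16]=0x05, mem[0x24]=0x8b

MEM[0x21,0x14,0x22,0x16,0x24] = ed cf 65 05 8b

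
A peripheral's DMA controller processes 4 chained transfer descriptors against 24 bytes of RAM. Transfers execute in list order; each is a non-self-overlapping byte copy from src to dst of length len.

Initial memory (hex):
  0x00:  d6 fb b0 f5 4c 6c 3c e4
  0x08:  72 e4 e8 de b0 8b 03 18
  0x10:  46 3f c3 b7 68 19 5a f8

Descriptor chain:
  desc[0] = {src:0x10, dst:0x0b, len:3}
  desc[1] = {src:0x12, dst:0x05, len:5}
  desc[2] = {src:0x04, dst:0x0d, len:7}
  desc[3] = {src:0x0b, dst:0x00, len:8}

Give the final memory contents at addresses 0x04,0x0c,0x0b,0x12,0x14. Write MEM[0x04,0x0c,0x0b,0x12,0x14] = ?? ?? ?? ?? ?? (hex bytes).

  after D0: wrote 3B at 0x0b = 463fc3
  after D1: wrote 5B at 0x05 = c3b768195a
  after D2: wrote 7B at 0x0d = 4cc3b768195ae8
  after D3: wrote 8B at 0x00 = 463f4cc3b768195a
query mem[0x04]=0xb7, mem[0x0c]=0x3f, mem[0x0b]=0x46, mem[0x12]=0x5a, mem[0x14]=0x68

MEM[0x04,0x0c,0x0b,0x12,0x14] = b7 3f 46 5a 68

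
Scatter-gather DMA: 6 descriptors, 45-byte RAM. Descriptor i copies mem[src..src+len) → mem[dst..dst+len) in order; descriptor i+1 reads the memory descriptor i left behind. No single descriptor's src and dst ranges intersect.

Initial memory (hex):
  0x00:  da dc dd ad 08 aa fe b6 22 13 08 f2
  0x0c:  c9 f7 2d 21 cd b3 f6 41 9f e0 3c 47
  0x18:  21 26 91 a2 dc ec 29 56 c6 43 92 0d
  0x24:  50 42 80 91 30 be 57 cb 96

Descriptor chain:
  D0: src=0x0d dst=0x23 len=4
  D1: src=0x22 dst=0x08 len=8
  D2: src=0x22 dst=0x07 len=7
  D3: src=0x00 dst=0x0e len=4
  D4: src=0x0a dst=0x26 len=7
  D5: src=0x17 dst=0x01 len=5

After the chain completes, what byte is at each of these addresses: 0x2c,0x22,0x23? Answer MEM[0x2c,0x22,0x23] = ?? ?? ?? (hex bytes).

#0 dst[0x23+4] := {0xf7,0x2d,0x21,0xcd}
#1 dst[0x08+8] := {0x92,0xf7,0x2d,0x21,0xcd,0x91,0x30,0xbe}
#2 dst[0x07+7] := {0x92,0xf7,0x2d,0x21,0xcd,0x91,0x30}
#3 dst[0x0e+4] := {0xda,0xdc,0xdd,0xad}
#4 dst[0x26+7] := {0x21,0xcd,0x91,0x30,0xda,0xdc,0xdd}
#5 dst[0x01+5] := {0x47,0x21,0x26,0x91,0xa2}
query mem[0x2c]=0xdd, mem[0x22]=0x92, mem[0x23]=0xf7

MEM[0x2c,0x22,0x23] = dd 92 f7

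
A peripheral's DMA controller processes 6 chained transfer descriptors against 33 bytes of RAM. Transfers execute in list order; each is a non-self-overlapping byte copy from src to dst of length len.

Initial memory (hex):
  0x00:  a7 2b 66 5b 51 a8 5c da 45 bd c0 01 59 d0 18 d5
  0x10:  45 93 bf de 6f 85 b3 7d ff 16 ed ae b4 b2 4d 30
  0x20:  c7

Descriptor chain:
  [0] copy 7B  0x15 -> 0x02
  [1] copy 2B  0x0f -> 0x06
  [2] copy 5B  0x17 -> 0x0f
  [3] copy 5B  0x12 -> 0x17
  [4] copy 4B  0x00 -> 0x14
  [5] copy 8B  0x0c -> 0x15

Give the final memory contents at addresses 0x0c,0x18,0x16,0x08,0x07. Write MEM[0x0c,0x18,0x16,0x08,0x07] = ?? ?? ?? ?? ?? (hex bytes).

MEM[0x0c,0x18,0x16,0x08,0x07] = 59 7d d0 ae 45

[0] 0x15->0x02 len=7 : 85 b3 7d ff 16 ed ae
[1] 0x0f->0x06 len=2 : d5 45
[2] 0x17->0x0f len=5 : 7d ff 16 ed ae
[3] 0x12->0x17 len=5 : ed ae 6f 85 b3
[4] 0x00->0x14 len=4 : a7 2b 85 b3
[5] 0x0c->0x15 len=8 : 59 d0 18 7d ff 16 ed ae
query mem[0x0c]=0x59, mem[0x18]=0x7d, mem[0x16]=0xd0, mem[0x08]=0xae, mem[0x07]=0x45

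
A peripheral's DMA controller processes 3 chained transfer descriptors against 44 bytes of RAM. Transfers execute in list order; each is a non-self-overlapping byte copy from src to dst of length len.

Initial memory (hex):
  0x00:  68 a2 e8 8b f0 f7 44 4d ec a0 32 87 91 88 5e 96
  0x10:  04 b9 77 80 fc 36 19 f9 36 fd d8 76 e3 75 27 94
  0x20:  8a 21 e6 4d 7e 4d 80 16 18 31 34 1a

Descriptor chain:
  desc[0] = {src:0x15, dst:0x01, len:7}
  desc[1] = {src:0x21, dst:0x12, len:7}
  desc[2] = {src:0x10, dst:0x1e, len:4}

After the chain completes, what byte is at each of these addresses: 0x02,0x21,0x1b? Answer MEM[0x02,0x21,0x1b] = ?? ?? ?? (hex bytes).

[0] 0x15->0x01 len=7 : 36 19 f9 36 fd d8 76
[1] 0x21->0x12 len=7 : 21 e6 4d 7e 4d 80 16
[2] 0x10->0x1e len=4 : 04 b9 21 e6
query mem[0x02]=0x19, mem[0x21]=0xe6, mem[0x1b]=0x76

MEM[0x02,0x21,0x1b] = 19 e6 76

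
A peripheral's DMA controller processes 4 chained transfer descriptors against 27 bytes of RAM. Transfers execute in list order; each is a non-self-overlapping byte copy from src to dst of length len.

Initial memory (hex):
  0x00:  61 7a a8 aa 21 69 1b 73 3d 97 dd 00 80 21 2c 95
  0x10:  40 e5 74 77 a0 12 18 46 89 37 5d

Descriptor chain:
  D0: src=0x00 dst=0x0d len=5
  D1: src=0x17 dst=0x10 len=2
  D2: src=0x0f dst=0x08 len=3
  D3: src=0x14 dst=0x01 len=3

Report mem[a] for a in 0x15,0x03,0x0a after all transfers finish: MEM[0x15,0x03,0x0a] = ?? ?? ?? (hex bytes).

#0 dst[0x0d+5] := {0x61,0x7a,0xa8,0xaa,0x21}
#1 dst[0x10+2] := {0x46,0x89}
#2 dst[0x08+3] := {0xa8,0x46,0x89}
#3 dst[0x01+3] := {0xa0,0x12,0x18}
query mem[0x15]=0x12, mem[0x03]=0x18, mem[0x0a]=0x89

MEM[0x15,0x03,0x0a] = 12 18 89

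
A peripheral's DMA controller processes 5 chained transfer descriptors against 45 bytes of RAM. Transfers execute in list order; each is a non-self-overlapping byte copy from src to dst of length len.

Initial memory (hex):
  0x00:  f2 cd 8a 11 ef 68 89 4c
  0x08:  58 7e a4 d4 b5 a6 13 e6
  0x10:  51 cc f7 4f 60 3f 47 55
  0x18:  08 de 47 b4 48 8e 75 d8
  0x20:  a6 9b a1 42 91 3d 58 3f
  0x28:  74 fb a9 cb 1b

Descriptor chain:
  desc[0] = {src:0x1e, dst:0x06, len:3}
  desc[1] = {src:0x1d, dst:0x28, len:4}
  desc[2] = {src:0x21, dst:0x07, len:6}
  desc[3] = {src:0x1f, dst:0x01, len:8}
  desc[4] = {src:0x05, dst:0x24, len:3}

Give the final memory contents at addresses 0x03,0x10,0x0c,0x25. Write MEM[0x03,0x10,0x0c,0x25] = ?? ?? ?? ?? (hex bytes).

#0 dst[0x06+3] := {0x75,0xd8,0xa6}
#1 dst[0x28+4] := {0x8e,0x75,0xd8,0xa6}
#2 dst[0x07+6] := {0x9b,0xa1,0x42,0x91,0x3d,0x58}
#3 dst[0x01+8] := {0xd8,0xa6,0x9b,0xa1,0x42,0x91,0x3d,0x58}
#4 dst[0x24+3] := {0x42,0x91,0x3d}
query mem[0x03]=0x9b, mem[0x10]=0x51, mem[0x0c]=0x58, mem[0x25]=0x91

MEM[0x03,0x10,0x0c,0x25] = 9b 51 58 91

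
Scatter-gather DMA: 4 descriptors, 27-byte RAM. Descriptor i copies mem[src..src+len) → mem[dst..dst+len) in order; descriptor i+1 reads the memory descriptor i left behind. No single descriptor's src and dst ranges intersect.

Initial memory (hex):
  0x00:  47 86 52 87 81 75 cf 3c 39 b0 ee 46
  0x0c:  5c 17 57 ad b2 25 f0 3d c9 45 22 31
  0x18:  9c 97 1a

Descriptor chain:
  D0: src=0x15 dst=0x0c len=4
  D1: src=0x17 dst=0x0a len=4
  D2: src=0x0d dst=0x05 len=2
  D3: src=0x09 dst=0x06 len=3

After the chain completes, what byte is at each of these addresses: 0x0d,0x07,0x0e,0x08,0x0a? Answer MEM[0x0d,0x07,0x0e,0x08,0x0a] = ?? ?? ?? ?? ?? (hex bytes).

  after D0: wrote 4B at 0x0c = 4522319c
  after D1: wrote 4B at 0x0a = 319c971a
  after D2: wrote 2B at 0x05 = 1a31
  after D3: wrote 3B at 0x06 = b0319c
query mem[0x0d]=0x1a, mem[0x07]=0x31, mem[0x0e]=0x31, mem[0x08]=0x9c, mem[0x0a]=0x31

MEM[0x0d,0x07,0x0e,0x08,0x0a] = 1a 31 31 9c 31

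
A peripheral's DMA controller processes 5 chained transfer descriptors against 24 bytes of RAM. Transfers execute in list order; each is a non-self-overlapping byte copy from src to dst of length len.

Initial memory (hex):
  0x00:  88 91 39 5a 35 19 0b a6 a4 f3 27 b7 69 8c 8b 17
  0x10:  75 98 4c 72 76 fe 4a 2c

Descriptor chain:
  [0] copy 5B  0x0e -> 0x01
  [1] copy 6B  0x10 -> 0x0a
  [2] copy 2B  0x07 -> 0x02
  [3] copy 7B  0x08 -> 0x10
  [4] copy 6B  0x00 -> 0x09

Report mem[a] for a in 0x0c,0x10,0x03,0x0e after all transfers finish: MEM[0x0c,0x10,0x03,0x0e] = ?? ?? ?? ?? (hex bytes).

MEM[0x0c,0x10,0x03,0x0e] = a4 a4 a4 4c

D0: mem[0x01..0x05] <- [8b 17 75 98 4c]
D1: mem[0x0a..0x0f] <- [75 98 4c 72 76 fe]
D2: mem[0x02..0x03] <- [a6 a4]
D3: mem[0x10..0x16] <- [a4 f3 75 98 4c 72 76]
D4: mem[0x09..0x0e] <- [88 8b a6 a4 98 4c]
query mem[0x0c]=0xa4, mem[0x10]=0xa4, mem[0x03]=0xa4, mem[0x0e]=0x4c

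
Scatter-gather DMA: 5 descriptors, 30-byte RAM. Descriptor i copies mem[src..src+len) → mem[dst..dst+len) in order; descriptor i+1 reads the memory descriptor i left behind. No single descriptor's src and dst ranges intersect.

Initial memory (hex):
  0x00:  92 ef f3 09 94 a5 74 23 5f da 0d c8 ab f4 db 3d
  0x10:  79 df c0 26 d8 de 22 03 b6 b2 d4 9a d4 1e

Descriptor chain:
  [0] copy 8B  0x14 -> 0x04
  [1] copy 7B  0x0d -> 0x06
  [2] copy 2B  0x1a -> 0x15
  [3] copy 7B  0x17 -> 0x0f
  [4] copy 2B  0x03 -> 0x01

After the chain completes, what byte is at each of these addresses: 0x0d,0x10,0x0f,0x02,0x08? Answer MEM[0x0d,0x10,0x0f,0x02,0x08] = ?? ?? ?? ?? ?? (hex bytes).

MEM[0x0d,0x10,0x0f,0x02,0x08] = f4 b6 03 d8 3d

[0] 0x14->0x04 len=8 : d8 de 22 03 b6 b2 d4 9a
[1] 0x0d->0x06 len=7 : f4 db 3d 79 df c0 26
[2] 0x1a->0x15 len=2 : d4 9a
[3] 0x17->0x0f len=7 : 03 b6 b2 d4 9a d4 1e
[4] 0x03->0x01 len=2 : 09 d8
query mem[0x0d]=0xf4, mem[0x10]=0xb6, mem[0x0f]=0x03, mem[0x02]=0xd8, mem[0x08]=0x3d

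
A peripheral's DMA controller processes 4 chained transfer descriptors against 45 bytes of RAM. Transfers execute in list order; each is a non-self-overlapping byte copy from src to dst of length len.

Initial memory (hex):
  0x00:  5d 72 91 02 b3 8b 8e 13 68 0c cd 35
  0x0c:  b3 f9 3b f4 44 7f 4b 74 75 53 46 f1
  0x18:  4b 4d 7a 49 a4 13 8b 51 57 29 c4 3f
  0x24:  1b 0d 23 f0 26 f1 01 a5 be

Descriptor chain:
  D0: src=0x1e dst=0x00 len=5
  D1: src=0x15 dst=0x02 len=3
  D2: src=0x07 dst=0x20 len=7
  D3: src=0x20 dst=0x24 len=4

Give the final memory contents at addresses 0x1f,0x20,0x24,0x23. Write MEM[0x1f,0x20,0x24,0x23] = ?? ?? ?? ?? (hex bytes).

D0: mem[0x00..0x04] <- [8b 51 57 29 c4]
D1: mem[0x02..0x04] <- [53 46 f1]
D2: mem[0x20..0x26] <- [13 68 0c cd 35 b3 f9]
D3: mem[0x24..0x27] <- [13 68 0c cd]
query mem[0x1f]=0x51, mem[0x20]=0x13, mem[0x24]=0x13, mem[0x23]=0xcd

MEM[0x1f,0x20,0x24,0x23] = 51 13 13 cd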